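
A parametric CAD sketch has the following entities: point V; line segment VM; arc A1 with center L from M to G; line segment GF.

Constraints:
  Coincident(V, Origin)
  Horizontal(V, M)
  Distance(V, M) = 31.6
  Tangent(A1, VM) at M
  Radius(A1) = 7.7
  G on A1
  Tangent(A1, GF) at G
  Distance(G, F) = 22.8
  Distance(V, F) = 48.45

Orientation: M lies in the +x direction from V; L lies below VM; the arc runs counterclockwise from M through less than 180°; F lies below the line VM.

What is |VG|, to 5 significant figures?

27.695

Checks: |LG| = 7.700 ✓; ∠(LG, GF) = 90.00° ✓; |GF| = 22.80 ✓; |VF| = 48.45 ✓.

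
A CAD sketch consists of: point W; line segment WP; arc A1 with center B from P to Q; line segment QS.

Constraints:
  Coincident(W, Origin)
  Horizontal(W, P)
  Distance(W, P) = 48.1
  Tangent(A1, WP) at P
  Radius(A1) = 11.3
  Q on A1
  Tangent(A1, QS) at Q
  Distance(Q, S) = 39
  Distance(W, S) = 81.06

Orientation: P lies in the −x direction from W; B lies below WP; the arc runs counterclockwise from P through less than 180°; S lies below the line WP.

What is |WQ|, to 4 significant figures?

60.03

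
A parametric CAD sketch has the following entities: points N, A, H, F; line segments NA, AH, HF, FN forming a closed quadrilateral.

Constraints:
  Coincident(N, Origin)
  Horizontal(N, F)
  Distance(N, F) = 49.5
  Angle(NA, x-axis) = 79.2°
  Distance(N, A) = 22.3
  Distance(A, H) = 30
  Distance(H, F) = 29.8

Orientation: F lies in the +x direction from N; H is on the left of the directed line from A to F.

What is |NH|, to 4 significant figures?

42.44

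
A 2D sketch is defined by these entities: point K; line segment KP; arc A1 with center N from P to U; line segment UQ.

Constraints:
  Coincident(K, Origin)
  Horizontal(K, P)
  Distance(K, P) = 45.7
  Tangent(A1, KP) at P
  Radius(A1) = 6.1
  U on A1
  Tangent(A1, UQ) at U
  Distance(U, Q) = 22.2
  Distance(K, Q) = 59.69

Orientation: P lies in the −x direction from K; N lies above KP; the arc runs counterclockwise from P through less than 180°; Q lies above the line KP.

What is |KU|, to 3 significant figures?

41.7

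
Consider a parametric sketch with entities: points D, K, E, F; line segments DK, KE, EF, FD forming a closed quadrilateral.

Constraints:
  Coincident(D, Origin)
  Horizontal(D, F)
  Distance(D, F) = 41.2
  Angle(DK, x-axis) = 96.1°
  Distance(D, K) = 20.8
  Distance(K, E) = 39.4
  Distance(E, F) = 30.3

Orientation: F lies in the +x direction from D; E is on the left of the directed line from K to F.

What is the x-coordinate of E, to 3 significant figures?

36.1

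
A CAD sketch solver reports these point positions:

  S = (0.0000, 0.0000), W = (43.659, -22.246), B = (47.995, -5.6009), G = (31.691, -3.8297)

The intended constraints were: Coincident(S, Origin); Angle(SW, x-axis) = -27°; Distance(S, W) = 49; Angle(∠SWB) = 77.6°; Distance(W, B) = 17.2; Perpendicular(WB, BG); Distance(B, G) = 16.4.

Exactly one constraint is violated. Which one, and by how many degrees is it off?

Perpendicular(WB, BG) — off by 8.40°.

S = (0.00, 0.00) ✓; SW at -27.00° ✓; |SW| = 49.00 ✓; ∠SWB = 77.60° ✓; |WB| = 17.20 ✓; ∠(WB, BG) = 98.40° ✗; |BG| = 16.40 ✓.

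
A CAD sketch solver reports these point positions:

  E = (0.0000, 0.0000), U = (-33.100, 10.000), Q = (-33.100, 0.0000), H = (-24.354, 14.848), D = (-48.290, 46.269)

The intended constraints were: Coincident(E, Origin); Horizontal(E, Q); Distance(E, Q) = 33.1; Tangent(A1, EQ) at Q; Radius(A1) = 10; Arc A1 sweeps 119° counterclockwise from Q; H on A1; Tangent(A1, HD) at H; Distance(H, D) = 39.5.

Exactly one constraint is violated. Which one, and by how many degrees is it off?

Tangent(A1, HD) at H — off by 8.30°.

E = (0.00, 0.00) ✓; E.y = 0.00, Q.y = 0.00 ✓; |EQ| = 33.10 ✓; ∠(UQ, QE) = 90.00° ✓; |UQ| = 10.00 ✓; bearing(U→H) − bearing(U→Q) = 119.0° ✓; |UH| = 10.00 ✓; ∠(UH, HD) = 81.70° ✗; |HD| = 39.50 ✓.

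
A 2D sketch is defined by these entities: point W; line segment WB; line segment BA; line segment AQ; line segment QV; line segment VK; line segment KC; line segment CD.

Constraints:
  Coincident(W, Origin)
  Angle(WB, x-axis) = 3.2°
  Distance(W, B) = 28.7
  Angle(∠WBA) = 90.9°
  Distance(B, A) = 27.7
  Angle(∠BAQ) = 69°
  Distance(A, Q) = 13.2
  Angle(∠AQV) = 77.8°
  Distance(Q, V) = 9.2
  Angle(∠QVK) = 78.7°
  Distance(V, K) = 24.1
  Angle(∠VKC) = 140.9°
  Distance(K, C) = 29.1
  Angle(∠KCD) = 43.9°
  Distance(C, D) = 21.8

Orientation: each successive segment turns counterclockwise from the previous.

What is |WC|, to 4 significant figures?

74.41

W is at the origin; WB runs at 3.2° with length 28.7, so B = (28.66, 1.602). ∠WBA = 90.9° gives BA at 92.30° from the x-axis; with |BA| = 27.7, A = (27.54, 29.28). ∠BAQ = 69.0° gives AQ at -156.7° from the x-axis; with |AQ| = 13.2, Q = (15.42, 24.06). ∠AQV = 77.8° gives QV at -54.50° from the x-axis; with |QV| = 9.2, V = (20.76, 16.57). ∠QVK = 78.7° gives VK at 46.80° from the x-axis; with |VK| = 24.1, K = (37.26, 34.14). ∠VKC = 140.9° gives KC at 85.90° from the x-axis; with |KC| = 29.1, C = (39.34, 63.16). Then |WC| = |C − W| = 74.41.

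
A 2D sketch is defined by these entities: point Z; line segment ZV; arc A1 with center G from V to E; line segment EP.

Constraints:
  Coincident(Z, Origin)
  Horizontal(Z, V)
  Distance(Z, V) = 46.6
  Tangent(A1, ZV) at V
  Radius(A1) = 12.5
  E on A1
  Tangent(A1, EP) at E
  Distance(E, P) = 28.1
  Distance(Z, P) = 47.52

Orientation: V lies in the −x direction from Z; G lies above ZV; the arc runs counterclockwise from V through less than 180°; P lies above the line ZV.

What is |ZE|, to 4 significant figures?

35.79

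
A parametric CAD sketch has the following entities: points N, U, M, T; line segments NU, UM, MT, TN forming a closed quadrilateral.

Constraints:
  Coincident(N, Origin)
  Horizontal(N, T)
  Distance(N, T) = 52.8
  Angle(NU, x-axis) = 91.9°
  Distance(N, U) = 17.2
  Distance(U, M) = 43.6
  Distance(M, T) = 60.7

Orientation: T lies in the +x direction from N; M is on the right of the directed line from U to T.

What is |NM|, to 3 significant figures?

26.5

Checks: |UM| = 43.60 ✓; |MT| = 60.70 ✓.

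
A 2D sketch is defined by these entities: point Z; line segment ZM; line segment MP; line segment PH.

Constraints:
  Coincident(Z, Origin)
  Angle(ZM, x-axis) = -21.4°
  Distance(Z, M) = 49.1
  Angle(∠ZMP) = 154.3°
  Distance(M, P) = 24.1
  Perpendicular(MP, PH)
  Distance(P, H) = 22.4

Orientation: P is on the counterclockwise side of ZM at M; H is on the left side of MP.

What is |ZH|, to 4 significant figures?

68.35

Z is at the origin; ZM runs at -21.4° with length 49.1, so M = 49.1·(cos -21.4°, sin -21.4°) = (45.71, -17.92). ∠ZMP = 154.3°, so MP runs at -21.4° + (180° − 154.3°) = 4.300° from the x-axis; with |MP| = 24.1, P = M + 24.1·(cos 4.300°, sin 4.300°) = (69.75, -16.11). MP is perpendicular to PH; with |PH| = 22.4 on the left of MP, H = P + 22.4·(-0.07498, 0.9972) = (68.07, 6.228). Then |ZH| = |H − Z| = 68.35.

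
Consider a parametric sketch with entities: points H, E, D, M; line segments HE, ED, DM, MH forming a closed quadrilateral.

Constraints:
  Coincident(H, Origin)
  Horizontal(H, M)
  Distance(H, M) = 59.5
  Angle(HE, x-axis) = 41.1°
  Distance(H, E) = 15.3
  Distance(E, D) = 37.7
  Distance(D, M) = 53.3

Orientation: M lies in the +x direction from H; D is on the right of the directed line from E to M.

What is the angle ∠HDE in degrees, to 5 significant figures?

23.150°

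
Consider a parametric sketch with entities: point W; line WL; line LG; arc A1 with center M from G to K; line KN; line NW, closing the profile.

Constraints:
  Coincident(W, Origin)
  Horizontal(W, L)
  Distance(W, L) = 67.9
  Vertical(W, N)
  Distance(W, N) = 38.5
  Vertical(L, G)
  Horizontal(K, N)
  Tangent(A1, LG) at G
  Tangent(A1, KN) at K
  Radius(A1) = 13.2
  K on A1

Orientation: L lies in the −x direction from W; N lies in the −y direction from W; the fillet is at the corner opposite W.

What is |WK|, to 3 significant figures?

66.9

The virtual corner opposite W is at (-67.9, -38.5). Since A1 is tangent to LG there, MG ⟂ LG and tangency of A1 to KN means the radius MK is perpendicular to KN, with radius 13.2, so the center M sits 13.2 in from both sides at M = (-54.7, -25.3). That places the tangent points at G = (-67.9, -25.3) on LG and K = (-54.7, -38.5) on KN. Then |WK| = |K − W| = 66.9.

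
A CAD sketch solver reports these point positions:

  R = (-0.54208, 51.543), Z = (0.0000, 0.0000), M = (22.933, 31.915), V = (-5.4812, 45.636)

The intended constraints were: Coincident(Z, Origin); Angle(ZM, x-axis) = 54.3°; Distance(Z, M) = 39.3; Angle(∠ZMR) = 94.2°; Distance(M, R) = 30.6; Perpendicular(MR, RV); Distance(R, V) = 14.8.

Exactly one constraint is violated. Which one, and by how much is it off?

Distance(R, V) = 14.8 — off by 7.10.

Z = (0.00, 0.00) ✓; ZM at 54.30° ✓; |ZM| = 39.30 ✓; ∠ZMR = 94.20° ✓; |MR| = 30.60 ✓; ∠(MR, RV) = 90.00° ✓; |RV| = 7.700 ✗.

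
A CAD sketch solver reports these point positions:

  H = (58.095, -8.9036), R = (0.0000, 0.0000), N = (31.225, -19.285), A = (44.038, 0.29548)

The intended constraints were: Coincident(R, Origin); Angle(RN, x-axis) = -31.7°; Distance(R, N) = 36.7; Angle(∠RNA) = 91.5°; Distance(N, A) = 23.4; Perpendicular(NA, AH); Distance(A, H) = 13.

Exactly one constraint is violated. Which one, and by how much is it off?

Distance(A, H) = 13 — off by 3.80.

R = (0.00, 0.00) ✓; RN at -31.70° ✓; |RN| = 36.70 ✓; ∠RNA = 91.50° ✓; |NA| = 23.40 ✓; ∠(NA, AH) = 90.00° ✓; |AH| = 16.80 ✗.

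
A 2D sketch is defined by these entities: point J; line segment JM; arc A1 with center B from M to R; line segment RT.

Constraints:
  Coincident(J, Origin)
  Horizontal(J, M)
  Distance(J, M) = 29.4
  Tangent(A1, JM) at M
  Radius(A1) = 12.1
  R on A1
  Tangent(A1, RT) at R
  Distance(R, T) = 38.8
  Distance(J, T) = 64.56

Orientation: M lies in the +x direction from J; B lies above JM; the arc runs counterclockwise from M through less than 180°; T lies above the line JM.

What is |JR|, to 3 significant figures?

43.4

Checks: ∠(BM, MJ) = 90.00° ✓; |BM| = 12.10 ✓; |BR| = 12.10 ✓; ∠(BR, RT) = 90.00° ✓; |RT| = 38.80 ✓; |JT| = 64.56 ✓.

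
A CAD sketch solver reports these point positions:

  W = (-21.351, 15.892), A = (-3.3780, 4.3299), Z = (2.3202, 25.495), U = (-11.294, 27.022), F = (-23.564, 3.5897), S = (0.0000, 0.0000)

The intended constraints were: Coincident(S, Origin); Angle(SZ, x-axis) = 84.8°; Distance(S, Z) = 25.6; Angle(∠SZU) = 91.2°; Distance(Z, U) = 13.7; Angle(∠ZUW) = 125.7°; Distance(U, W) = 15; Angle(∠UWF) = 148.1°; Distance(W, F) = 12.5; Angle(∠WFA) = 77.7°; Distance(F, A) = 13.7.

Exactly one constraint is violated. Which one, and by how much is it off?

Distance(F, A) = 13.7 — off by 6.50.

S = (0.00, 0.00) ✓; SZ at 84.80° ✓; |SZ| = 25.60 ✓; ∠SZU = 91.20° ✓; |ZU| = 13.70 ✓; ∠ZUW = 125.7° ✓; |UW| = 15.00 ✓; ∠UWF = 148.1° ✓; |WF| = 12.50 ✓; ∠WFA = 77.70° ✓; |FA| = 20.20 ✗.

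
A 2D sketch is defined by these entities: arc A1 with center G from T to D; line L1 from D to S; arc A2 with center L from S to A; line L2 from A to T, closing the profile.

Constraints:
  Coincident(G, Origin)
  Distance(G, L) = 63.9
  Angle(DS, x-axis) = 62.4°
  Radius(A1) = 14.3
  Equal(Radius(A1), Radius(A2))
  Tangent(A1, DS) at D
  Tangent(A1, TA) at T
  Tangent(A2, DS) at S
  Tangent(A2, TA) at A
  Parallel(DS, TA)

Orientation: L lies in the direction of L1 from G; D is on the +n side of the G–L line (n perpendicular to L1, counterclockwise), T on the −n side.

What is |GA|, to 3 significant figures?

65.5

Tangency of A1 to both parallel lines with radius 14.3 puts D and T at G ± 14.3·n: D = (-12.7, 6.63), T = (12.7, -6.63). Equal radii place S and A the same way about L: S = L + 14.3·n = (16.9, 63.3), A = L − 14.3·n = (42.3, 50.0). Then |GA| = |A − G| = 65.5.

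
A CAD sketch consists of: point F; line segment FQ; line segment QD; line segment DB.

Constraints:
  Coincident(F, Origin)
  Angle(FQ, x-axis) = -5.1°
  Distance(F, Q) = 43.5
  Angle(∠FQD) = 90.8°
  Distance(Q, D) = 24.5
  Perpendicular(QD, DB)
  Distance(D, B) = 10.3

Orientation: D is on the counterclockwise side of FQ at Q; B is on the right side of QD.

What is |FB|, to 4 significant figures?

59.37

F is at the origin; FQ runs at -5.1° with length 43.5, so Q = 43.5·(cos -5.1°, sin -5.1°) = (43.33, -3.867). ∠FQD = 90.8°, so QD runs at -5.1° + (180° − 90.8°) = 84.10° from the x-axis; with |QD| = 24.5, D = Q + 24.5·(cos 84.10°, sin 84.10°) = (45.85, 20.50). QD is perpendicular to DB; with |DB| = 10.3 on the right of QD, B = D + 10.3·(0.9947, -0.1028) = (56.09, 19.44). Then |FB| = |B − F| = 59.37.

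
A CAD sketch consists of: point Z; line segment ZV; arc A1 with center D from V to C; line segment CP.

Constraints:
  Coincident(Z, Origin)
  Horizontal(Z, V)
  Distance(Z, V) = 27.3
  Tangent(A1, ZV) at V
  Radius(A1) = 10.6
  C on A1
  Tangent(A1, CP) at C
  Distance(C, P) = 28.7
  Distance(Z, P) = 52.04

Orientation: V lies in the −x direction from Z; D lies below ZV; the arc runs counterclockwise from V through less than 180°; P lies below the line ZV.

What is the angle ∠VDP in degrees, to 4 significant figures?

170.5°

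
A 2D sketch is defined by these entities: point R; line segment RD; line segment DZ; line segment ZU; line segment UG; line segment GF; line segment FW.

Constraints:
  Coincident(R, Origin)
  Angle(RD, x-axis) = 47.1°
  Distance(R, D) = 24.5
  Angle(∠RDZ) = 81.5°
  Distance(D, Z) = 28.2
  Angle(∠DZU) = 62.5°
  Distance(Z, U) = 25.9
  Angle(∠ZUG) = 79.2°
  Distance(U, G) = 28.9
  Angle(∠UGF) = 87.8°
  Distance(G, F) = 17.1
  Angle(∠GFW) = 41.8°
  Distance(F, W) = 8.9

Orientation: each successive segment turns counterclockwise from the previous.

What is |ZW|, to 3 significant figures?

23.4

R is at the origin; RD runs at 47.1° with length 24.5, so D = (16.7, 17.9). ∠RDZ = 81.5° gives DZ at 146° from the x-axis; with |DZ| = 28.2, Z = (-6.59, 33.9). ∠DZU = 62.5° gives ZU at -96.9° from the x-axis; with |ZU| = 25.9, U = (-9.70, 8.17). ∠ZUG = 79.2° gives UG at 3.90° from the x-axis; with |UG| = 28.9, G = (19.1, 10.1). ∠UGF = 87.8° gives GF at 96.1° from the x-axis; with |GF| = 17.1, F = (17.3, 27.1). ∠GFW = 41.8° gives FW at -126° from the x-axis; with |FW| = 8.9, W = (12.1, 19.9). Then |ZW| = |W − Z| = 23.4.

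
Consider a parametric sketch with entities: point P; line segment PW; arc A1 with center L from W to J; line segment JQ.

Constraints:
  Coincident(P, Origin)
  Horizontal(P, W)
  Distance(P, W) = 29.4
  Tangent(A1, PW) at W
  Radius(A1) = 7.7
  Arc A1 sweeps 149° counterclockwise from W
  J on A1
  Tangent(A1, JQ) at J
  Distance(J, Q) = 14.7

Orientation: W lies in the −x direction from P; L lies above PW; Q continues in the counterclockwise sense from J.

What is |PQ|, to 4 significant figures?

43.87

On A1, W sits at bearing -90° from L; a 149° counterclockwise sweep puts J at bearing 59°, so J = L + 7.7·(cos 59°, sin 59°) = (-25.43, 14.30). The tangent condition forces LJ to be normal to JQ, so JQ runs along (−sin 59°, cos 59°); with |JQ| = 14.7, Q = (-38.03, 21.87). Then |PQ| = |Q − P| = 43.87.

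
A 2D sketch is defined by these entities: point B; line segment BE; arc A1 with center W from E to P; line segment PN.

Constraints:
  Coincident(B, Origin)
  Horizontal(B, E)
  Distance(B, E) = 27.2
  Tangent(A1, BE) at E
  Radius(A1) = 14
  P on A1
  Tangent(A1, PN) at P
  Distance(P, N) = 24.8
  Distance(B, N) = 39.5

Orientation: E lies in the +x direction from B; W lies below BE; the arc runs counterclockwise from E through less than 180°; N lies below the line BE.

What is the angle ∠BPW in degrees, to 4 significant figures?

139.4°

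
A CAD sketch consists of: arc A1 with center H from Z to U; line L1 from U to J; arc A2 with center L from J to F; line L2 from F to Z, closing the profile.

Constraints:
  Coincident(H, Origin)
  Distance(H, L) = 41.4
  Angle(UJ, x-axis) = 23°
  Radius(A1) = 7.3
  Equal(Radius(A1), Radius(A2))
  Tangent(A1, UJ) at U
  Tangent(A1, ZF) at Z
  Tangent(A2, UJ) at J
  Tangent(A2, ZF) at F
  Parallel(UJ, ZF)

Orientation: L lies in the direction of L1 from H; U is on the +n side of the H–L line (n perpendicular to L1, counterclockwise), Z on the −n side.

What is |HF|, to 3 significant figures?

42.0

The slot axis is L1's direction at 23.0°, so u = (cos 23.0°, sin 23.0°) = (0.921, 0.391) and n = (−sin 23.0°, cos 23.0°) = (-0.391, 0.921). H is at the origin and L lies 41.4 along u from H, so L = 41.4·u = (38.1, 16.2). Tangency of A1 to both parallel lines with radius 7.3 puts U and Z at H ± 7.3·n: U = (-2.85, 6.72), Z = (2.85, -6.72). Equal radii place J and F the same way about L: J = L + 7.3·n = (35.3, 22.9), F = L − 7.3·n = (41.0, 9.46). Then |HF| = |F − H| = 42.0.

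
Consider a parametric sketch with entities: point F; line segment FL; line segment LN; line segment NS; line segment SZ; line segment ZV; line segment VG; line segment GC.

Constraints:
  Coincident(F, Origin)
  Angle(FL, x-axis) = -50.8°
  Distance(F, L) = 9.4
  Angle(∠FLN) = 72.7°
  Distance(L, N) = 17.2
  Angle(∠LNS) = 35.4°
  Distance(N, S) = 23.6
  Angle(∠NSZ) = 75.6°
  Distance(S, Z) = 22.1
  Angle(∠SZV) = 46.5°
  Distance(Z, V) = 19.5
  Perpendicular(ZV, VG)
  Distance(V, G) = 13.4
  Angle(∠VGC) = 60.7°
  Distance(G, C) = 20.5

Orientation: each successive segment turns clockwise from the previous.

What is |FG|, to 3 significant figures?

3.91

F is at the origin; FL runs at -50.8° with length 9.4, so L = (5.94, -7.28). ∠FLN = 72.7° gives LN at -158° from the x-axis; with |LN| = 17.2, N = (-10.0, -13.7). ∠LNS = 35.4° gives NS at 57.3° from the x-axis; with |NS| = 23.6, S = (2.73, 6.16). ∠NSZ = 75.6° gives SZ at -47.1° from the x-axis; with |SZ| = 22.1, Z = (17.8, -10.0). ∠SZV = 46.5° gives ZV at 179° from the x-axis; with |ZV| = 19.5, V = (-1.72, -9.83). ZV is perpendicular to VG, so VG runs at 89.4°; with |VG| = 13.4, G = (-1.58, 3.57). Then |FG| = |G − F| = 3.91.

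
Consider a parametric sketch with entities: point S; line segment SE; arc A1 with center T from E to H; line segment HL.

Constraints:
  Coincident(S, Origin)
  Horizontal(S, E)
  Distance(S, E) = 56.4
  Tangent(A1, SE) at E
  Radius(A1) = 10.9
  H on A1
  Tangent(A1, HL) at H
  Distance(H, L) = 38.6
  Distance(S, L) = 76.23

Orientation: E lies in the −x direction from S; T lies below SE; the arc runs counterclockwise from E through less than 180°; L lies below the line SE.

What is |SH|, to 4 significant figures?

68.32

Checks: S.y = 0.00, E.y = 0.00 ✓; |TH| = 10.90 ✓; ∠(TH, HL) = 90.00° ✓; |HL| = 38.60 ✓; |SL| = 76.23 ✓.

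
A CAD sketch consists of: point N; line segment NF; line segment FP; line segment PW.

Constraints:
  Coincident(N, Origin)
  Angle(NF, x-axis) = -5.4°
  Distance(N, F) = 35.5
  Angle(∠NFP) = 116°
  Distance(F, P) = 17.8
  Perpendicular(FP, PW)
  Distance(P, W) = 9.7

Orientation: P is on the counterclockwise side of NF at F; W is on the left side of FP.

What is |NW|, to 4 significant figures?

40.08

∠NFP = 116.0°, so FP runs at -5.4° + (180° − 116.0°) = 58.60° from the x-axis; with |FP| = 17.8, P = F + 17.8·(cos 58.60°, sin 58.60°) = (44.62, 11.85). FP is perpendicular to PW; with |PW| = 9.7 on the left of FP, W = P + 9.7·(-0.8536, 0.5210) = (36.34, 16.91). Then |NW| = |W − N| = 40.08.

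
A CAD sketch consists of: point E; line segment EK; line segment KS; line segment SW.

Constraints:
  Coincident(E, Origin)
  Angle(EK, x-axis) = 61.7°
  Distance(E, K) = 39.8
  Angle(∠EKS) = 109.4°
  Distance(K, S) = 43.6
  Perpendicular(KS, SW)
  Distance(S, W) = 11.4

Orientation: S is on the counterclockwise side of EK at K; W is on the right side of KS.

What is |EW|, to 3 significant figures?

75.0

∠EKS = 109.4°, so KS runs at 61.7° + (180° − 109.4°) = 132° from the x-axis; with |KS| = 43.6, S = K + 43.6·(cos 132°, sin 132°) = (-10.5, 67.3). KS ⟂ SW; with |SW| = 11.4 on the right of KS, W = S + 11.4·(0.740, 0.673) = (-2.04, 75.0). Then |EW| = |W − E| = 75.0.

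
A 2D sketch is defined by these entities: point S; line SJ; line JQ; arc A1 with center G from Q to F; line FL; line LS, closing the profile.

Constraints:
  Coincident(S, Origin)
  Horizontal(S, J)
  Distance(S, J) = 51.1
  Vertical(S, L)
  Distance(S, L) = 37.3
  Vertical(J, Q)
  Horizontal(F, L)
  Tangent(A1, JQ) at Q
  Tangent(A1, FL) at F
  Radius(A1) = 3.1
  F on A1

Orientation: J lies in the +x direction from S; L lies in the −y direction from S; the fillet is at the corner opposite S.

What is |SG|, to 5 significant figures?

58.938

S is at the origin; SJ is horizontal with |SJ| = 51.1 and J on the +x side, so J = (51.100, 0.0000). SL is vertical with |SL| = 37.3 and L on the −y side, so L = (0.0000, -37.300). The virtual corner opposite S is at (51.100, -37.300). Since A1 is tangent to JQ there, GQ ⟂ JQ and since A1 is tangent to FL there, GF ⟂ FL, with radius 3.1, so the center G sits 3.1 in from both sides at G = (48.000, -34.200). Then |SG| = |G − S| = 58.938.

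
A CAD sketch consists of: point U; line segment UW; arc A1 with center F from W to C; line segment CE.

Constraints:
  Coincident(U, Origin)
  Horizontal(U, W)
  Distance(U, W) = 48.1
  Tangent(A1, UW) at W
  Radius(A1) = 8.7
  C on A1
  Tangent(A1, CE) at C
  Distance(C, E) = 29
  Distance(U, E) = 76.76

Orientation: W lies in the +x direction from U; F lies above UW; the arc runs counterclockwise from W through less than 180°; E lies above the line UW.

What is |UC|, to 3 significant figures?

55.5

Checks: U = (0.00, 0.00) ✓; |FC| = 8.700 ✓; ∠(FC, CE) = 90.00° ✓; |CE| = 29.00 ✓; |UE| = 76.76 ✓.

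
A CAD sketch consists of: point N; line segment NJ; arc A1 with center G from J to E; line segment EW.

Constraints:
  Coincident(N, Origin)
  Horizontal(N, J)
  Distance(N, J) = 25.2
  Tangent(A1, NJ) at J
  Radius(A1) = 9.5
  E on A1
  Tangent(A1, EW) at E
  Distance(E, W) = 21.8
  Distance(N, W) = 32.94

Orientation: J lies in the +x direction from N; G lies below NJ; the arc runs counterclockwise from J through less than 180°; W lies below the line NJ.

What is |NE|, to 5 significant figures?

17.880

N is at the origin; NJ is horizontal with |NJ| = 25.2 and J on the +x side, so J = (25.200, 0.0000). A1 meets NJ tangentially, so GJ is at right angles to NJ, so G = J + (0, -9.5) = (25.200, -9.5000). Since GE ⟂ EW (tangency), |GW| = √(9.5² + 21.8²) = 23.780 regardless of where E sits on A1. So W lies on both circle(N, 32.94) and circle(G, 23.780); the below-NJ intersection is W = (13.346, -30.115). E is the foot of the tangent from W: E = (15.758, -8.4489).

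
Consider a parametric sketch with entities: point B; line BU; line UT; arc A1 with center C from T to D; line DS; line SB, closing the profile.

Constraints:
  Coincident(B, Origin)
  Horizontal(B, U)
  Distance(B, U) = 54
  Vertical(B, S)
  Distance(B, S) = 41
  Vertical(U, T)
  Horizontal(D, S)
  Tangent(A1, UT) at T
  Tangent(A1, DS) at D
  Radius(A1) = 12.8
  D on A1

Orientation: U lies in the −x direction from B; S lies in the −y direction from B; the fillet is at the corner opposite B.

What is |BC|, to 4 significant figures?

49.93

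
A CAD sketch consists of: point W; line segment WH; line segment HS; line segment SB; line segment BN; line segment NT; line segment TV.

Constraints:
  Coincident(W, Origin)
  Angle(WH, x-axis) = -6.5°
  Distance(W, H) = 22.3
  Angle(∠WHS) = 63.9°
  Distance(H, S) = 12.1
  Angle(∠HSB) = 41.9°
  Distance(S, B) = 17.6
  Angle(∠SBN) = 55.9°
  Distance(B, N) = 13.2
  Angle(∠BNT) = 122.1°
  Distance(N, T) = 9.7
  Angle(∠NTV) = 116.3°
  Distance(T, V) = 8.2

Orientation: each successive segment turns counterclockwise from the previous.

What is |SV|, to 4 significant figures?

4.237

W is at the origin; WH runs at -6.5° with length 22.3, so H = (22.16, -2.524). ∠WHS = 63.9° gives HS at 109.6° from the x-axis; with |HS| = 12.1, S = (18.10, 8.874). ∠HSB = 41.9° gives SB at -112.3° from the x-axis; with |SB| = 17.6, B = (11.42, -7.409). ∠SBN = 55.9° gives BN at 11.80° from the x-axis; with |BN| = 13.2, N = (24.34, -4.710). ∠BNT = 122.1° gives NT at 69.70° from the x-axis; with |NT| = 9.7, T = (27.71, 4.388). ∠NTV = 116.3° gives TV at 133.4° from the x-axis; with |TV| = 8.2, V = (22.07, 10.35). Then |SV| = |V − S| = 4.237.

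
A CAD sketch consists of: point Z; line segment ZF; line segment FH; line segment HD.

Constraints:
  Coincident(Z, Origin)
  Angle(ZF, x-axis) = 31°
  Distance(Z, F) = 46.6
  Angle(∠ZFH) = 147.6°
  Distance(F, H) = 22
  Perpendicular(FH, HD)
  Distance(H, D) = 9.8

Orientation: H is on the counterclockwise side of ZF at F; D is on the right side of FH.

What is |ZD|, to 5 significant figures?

70.514

Z is at the origin; ZF runs at 31.0° with length 46.6, so F = 46.6·(cos 31.0°, sin 31.0°) = (39.944, 24.001). ∠ZFH = 147.6°, so FH runs at 31.0° + (180° − 147.6°) = 63.400° from the x-axis; with |FH| = 22.0, H = F + 22.0·(cos 63.400°, sin 63.400°) = (49.795, 43.672). FH is perpendicular to HD; with |HD| = 9.8 on the right of FH, D = H + 9.8·(0.89415, -0.44776) = (58.557, 39.284). Then |ZD| = |D − Z| = 70.514.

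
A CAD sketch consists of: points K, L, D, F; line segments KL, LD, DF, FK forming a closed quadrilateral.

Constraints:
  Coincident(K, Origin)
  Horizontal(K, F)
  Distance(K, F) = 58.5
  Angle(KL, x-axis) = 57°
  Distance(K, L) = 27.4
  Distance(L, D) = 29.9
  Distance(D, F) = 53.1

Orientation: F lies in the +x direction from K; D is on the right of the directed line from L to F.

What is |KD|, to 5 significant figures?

7.8769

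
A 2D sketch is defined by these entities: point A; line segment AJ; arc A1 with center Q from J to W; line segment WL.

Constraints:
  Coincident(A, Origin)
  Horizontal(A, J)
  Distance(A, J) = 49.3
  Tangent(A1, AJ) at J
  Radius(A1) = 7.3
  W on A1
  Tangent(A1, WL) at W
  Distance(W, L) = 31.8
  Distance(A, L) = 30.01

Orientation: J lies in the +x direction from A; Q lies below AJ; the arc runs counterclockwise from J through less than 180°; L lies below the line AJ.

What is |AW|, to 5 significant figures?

44.640

Checks: |QW| = 7.300 ✓; ∠(QW, WL) = 90.00° ✓; |WL| = 31.80 ✓; |AL| = 30.01 ✓.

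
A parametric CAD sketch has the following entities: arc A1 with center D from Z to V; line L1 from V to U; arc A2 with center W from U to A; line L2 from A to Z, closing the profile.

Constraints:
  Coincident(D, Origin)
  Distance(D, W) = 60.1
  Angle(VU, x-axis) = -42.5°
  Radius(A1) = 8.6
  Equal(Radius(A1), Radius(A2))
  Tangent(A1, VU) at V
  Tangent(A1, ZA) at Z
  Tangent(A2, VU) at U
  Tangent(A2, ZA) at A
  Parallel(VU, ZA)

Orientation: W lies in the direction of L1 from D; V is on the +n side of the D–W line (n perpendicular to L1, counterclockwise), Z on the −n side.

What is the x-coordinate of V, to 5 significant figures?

5.8101

D is at the origin and W lies 60.1 along u from D, so W = 60.1·u = (44.310, -40.603). Tangency of A1 to both parallel lines with radius 8.6 puts V and Z at D ± 8.6·n: V = (5.8101, 6.3406), Z = (-5.8101, -6.3406). So V.x = 5.8101.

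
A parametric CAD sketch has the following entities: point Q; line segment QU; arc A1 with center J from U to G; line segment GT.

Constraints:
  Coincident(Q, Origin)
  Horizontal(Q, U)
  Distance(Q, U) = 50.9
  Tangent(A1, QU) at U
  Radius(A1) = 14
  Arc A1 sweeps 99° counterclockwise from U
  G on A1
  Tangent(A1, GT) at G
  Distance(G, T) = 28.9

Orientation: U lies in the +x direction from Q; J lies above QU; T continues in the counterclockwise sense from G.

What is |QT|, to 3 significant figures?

75.0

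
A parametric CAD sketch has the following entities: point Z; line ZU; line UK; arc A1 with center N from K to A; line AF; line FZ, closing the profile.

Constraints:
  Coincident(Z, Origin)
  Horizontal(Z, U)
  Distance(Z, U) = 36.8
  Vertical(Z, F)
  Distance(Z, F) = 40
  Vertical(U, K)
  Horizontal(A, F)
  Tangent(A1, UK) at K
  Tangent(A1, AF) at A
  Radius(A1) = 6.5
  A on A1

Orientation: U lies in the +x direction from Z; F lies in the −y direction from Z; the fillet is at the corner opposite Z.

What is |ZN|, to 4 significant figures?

45.17

ZF is vertical with |ZF| = 40.0 and F on the −y side, so F = (0.000, -40.00). The virtual corner opposite Z is at (36.80, -40.00). Since A1 is tangent to UK there, NK ⟂ UK and tangency of A1 to AF means the radius NA is perpendicular to AF, with radius 6.5, so the center N sits 6.5 in from both sides at N = (30.30, -33.50). Then |ZN| = |N − Z| = 45.17.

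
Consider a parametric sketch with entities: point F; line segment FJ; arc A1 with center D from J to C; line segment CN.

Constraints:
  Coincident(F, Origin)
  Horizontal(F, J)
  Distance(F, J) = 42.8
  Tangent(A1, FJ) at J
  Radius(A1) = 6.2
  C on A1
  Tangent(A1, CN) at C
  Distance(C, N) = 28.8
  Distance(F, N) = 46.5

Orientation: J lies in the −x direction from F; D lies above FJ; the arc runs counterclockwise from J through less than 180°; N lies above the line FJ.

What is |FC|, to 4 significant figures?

37.05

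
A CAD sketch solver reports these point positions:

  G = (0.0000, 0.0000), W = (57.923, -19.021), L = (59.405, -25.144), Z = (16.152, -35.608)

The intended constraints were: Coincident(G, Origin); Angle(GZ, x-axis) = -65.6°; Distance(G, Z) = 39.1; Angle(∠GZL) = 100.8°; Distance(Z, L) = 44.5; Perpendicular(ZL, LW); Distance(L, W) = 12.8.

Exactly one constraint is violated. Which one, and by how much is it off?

Distance(L, W) = 12.8 — off by 6.50.

G = (0.00, 0.00) ✓; GZ at -65.60° ✓; |GZ| = 39.10 ✓; ∠GZL = 100.8° ✓; |ZL| = 44.50 ✓; ∠(ZL, LW) = 90.01° ✓; |LW| = 6.300 ✗.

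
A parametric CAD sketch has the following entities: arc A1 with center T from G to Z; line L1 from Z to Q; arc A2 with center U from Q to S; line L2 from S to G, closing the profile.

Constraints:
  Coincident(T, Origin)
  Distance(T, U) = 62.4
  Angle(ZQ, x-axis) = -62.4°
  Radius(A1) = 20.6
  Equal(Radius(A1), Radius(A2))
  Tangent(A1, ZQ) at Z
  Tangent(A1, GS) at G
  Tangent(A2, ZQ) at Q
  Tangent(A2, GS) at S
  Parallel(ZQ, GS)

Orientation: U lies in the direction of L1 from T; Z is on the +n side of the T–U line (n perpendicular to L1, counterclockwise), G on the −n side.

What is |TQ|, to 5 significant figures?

65.712

The slot axis is L1's direction at -62.4°, so u = (cos -62.4°, sin -62.4°) = (0.46330, -0.88620) and n = (−sin -62.4°, cos -62.4°) = (0.88620, 0.46330). T is at the origin and U lies 62.4 along u from T, so U = 62.4·u = (28.910, -55.299). Tangency of A1 to both parallel lines with radius 20.6 puts Z and G at T ± 20.6·n: Z = (18.256, 9.5439), G = (-18.256, -9.5439). Equal radii place Q and S the same way about U: Q = U + 20.6·n = (47.165, -45.755), S = U − 20.6·n = (10.654, -64.843). Then |TQ| = |Q − T| = 65.712.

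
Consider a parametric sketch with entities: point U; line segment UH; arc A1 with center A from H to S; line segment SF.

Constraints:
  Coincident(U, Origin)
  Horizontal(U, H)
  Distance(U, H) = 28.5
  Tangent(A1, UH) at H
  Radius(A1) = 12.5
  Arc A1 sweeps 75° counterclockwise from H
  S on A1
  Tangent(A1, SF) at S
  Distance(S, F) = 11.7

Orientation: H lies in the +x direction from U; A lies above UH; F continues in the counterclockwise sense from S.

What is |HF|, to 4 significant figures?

25.52

U is at the origin; UH is horizontal with |UH| = 28.5 and H on the +x side, so H = (28.50, 0.000). Tangency of A1 to UH means the radius AH is perpendicular to UH, so A = H + (0, 12.5) = (28.50, 12.50). On A1, H sits at bearing -90° from A; a 75° counterclockwise sweep puts S at bearing -15°, so S = A + 12.5·(cos -15°, sin -15°) = (40.57, 9.265). Tangency of A1 to SF means the radius AS is perpendicular to SF, so SF runs along (−sin -15°, cos -15°); with |SF| = 11.7, F = (43.60, 20.57). Then |HF| = |F − H| = 25.52.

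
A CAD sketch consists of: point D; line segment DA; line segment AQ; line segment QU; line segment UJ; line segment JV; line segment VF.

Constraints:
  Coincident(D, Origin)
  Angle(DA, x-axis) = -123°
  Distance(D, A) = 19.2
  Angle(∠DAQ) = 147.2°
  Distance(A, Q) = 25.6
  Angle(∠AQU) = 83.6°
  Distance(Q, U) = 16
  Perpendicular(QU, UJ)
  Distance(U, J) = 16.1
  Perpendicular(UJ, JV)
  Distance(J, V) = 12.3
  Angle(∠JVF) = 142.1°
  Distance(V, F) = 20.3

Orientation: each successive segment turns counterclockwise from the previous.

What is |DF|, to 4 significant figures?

45.74

D is at the origin; DA runs at -123.0° with length 19.2, so A = (-10.46, -16.10). ∠DAQ = 147.2° gives AQ at -90.20° from the x-axis; with |AQ| = 25.6, Q = (-10.55, -41.70). ∠AQU = 83.6° gives QU at 6.200° from the x-axis; with |QU| = 16.0, U = (5.360, -39.97). The perpendicularity gives UJ at right angles to QU, so UJ runs at 96.20°; with |UJ| = 16.1, J = (3.621, -23.97). UJ ⟂ JV, so JV runs at -173.8°; with |JV| = 12.3, V = (-8.607, -25.30). ∠JVF = 142.1° gives VF at -135.9° from the x-axis; with |VF| = 20.3, F = (-23.18, -39.42). Then |DF| = |F − D| = 45.74.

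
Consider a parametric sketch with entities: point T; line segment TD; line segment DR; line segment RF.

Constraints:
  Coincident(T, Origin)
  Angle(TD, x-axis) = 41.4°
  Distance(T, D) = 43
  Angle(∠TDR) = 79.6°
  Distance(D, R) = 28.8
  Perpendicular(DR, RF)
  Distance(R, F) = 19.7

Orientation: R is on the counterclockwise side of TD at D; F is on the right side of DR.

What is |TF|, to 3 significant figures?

65.5

∠TDR = 79.6°, so DR runs at 41.4° + (180° − 79.6°) = 142° from the x-axis; with |DR| = 28.8, R = D + 28.8·(cos 142°, sin 142°) = (9.62, 46.2). The perpendicularity gives RF at right angles to DR; with |RF| = 19.7 on the right of DR, F = R + 19.7·(0.618, 0.786) = (21.8, 61.7). Then |TF| = |F − T| = 65.5.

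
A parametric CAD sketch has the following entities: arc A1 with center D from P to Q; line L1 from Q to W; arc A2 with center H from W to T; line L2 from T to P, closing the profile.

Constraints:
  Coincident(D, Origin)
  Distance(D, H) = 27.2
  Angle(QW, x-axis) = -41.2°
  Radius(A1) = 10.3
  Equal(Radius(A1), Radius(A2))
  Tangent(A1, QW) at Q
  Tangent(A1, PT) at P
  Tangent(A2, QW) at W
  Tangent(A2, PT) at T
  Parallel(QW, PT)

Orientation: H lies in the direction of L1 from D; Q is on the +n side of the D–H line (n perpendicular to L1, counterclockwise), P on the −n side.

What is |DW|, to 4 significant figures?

29.08

Tangency of A1 to both parallel lines with radius 10.3 puts Q and P at D ± 10.3·n: Q = (6.785, 7.750), P = (-6.785, -7.750). Equal radii place W and T the same way about H: W = H + 10.3·n = (27.25, -10.17), T = H − 10.3·n = (13.68, -25.67). Then |DW| = |W − D| = 29.08.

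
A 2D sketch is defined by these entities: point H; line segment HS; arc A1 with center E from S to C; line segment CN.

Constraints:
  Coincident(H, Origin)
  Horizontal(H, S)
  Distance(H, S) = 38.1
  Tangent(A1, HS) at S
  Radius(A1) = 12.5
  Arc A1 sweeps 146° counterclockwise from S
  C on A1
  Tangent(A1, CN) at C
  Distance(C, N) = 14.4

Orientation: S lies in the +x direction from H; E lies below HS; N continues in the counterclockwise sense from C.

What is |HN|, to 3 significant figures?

53.0

H is at the origin; H and S share the same y with |HS| = 38.1 and S on the +x side, so S = (38.1, 0.00). Tangency of A1 to HS means the radius ES is perpendicular to HS, so E = S + (0, -12.5) = (38.1, -12.5). On A1, S sits at bearing 90° from E; a 146° counterclockwise sweep puts C at bearing 236°, so C = E + 12.5·(cos 236°, sin 236°) = (31.1, -22.9). Since A1 is tangent to CN there, EC ⟂ CN, so CN runs along (−sin 236°, cos 236°); with |CN| = 14.4, N = (43.0, -30.9). Then |HN| = |N − H| = 53.0.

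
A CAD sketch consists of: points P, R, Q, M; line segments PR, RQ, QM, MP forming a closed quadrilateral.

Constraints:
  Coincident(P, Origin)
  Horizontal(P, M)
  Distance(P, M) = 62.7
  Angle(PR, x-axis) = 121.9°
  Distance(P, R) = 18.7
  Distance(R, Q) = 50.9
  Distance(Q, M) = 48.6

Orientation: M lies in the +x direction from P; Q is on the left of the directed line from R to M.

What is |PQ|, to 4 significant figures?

53.08

P is at the origin; PM is horizontal with |PM| = 62.7 and M in +x, so M = (62.7, 0). PR runs at 121.9° with |PR| = 18.7, so R = (-9.882, 15.88). Q is determined by |RQ| = 50.9 and |QM| = 48.6 together: it lies at the intersection of circle(R, 50.9) and circle(M, 48.6). With |RM| = 74.30, the foot of the radical line on RM is 38.69 from R and the perpendicular offset is √(50.9² − 38.69²) = 33.08. Taking the left-of-RM solution: Q = (34.98, 39.92).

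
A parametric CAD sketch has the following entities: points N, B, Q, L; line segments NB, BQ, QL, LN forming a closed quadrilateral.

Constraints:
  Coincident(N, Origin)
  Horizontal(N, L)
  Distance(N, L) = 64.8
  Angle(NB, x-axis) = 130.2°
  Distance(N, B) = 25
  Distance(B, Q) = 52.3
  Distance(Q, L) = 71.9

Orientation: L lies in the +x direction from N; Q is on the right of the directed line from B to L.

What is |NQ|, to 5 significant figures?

30.721

N is at the origin; N and L share the same y with |NL| = 64.8 and L in +x, so L = (64.8, 0). NB runs at 130.2° with |NB| = 25.0, so B = (-16.136, 19.095). Q is determined by |BQ| = 52.3 and |QL| = 71.9 together: it lies at the intersection of circle(B, 52.3) and circle(L, 71.9). With |BL| = 83.158, the foot of the radical line on BL is 26.943 from B and the perpendicular offset is √(52.3² − 26.943²) = 44.826. Taking the right-of-BL solution: Q = (-0.20680, -30.720).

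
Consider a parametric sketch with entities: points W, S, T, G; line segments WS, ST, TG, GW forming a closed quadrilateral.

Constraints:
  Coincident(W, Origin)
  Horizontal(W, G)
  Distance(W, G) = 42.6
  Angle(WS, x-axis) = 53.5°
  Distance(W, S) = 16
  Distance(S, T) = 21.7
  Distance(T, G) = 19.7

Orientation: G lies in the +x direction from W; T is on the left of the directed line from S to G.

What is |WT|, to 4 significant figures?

34.85

W is at the origin; WG is horizontal with |WG| = 42.6 and G in +x, so G = (42.6, 0). WS runs at 53.5° with |WS| = 16.0, so S = (9.517, 12.86). T is determined by |ST| = 21.7 and |TG| = 19.7 together: it lies at the intersection of circle(S, 21.7) and circle(G, 19.7). With |SG| = 35.50, the foot of the radical line on SG is 18.91 from S and the perpendicular offset is √(21.7² − 18.91²) = 10.64. Taking the left-of-SG solution: T = (31.00, 15.92).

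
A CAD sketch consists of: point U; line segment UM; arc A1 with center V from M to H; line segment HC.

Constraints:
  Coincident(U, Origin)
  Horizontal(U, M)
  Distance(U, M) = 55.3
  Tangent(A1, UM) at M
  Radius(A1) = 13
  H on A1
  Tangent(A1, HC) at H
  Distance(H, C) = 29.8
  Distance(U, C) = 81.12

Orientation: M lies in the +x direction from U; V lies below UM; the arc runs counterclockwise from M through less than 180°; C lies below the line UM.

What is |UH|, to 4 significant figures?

51.99

U is at the origin; U and M share the same y with |UM| = 55.3 and M on the +x side, so M = (55.30, 0.000). Since A1 is tangent to UM there, VM ⟂ UM, so V = M + (0, -13) = (55.30, -13.00). Since VH ⟂ HC (tangency), |VC| = √(13.0² + 29.8²) = 32.51 regardless of where H sits on A1. So C lies on both circle(U, 81.12) and circle(V, 32.51); the below-UM intersection is C = (69.15, -42.42). H is the foot of the tangent from C: H = (46.73, -22.78).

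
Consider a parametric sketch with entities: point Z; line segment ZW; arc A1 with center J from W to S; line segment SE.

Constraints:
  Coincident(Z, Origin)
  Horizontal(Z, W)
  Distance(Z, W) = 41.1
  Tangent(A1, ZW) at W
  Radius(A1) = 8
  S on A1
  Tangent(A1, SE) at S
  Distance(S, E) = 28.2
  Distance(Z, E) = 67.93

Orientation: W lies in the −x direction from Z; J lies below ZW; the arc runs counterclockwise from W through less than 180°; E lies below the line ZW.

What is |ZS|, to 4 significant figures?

48.37

Checks: |JS| = 8.000 ✓; ∠(JS, SE) = 90.00° ✓; |SE| = 28.20 ✓; |ZE| = 67.93 ✓.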